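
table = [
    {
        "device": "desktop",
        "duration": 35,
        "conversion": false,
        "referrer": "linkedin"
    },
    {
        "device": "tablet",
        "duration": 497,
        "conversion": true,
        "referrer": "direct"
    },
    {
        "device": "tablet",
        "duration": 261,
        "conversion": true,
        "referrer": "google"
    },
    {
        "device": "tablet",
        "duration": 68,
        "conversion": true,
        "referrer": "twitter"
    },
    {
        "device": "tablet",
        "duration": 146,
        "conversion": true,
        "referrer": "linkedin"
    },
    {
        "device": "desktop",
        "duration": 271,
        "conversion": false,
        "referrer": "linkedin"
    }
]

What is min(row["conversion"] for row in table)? False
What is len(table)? 6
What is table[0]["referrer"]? "linkedin"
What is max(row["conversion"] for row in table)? True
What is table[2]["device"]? "tablet"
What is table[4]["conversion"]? True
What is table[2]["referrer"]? "google"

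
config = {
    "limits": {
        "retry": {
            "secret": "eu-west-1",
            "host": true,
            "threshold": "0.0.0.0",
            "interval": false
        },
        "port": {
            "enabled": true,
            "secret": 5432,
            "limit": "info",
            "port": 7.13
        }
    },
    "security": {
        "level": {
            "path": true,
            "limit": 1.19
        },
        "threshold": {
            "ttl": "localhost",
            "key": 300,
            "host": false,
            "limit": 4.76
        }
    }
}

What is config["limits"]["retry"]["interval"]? False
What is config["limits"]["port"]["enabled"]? True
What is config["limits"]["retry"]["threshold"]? "0.0.0.0"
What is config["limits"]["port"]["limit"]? "info"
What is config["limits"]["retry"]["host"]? True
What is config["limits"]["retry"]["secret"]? "eu-west-1"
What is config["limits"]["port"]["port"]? 7.13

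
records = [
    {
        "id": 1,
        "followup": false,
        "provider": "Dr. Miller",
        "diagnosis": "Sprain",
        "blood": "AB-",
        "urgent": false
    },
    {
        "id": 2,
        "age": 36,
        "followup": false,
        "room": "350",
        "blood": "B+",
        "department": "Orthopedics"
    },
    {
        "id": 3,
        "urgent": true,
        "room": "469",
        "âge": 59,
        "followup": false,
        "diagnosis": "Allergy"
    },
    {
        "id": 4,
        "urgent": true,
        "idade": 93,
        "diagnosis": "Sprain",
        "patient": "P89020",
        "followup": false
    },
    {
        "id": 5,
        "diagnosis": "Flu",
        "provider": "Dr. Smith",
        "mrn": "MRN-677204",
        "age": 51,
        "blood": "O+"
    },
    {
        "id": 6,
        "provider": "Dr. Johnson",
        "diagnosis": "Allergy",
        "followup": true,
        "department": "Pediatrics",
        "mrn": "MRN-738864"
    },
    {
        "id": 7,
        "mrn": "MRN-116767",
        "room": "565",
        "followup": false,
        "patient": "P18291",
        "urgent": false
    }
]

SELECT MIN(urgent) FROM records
False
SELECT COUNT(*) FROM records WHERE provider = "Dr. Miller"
1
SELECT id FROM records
[1, 2, 3, 4, 5, 6, 7]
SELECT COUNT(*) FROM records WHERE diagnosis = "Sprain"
2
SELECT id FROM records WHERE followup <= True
[1, 2, 3, 4, 6, 7]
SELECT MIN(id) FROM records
1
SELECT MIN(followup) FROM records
False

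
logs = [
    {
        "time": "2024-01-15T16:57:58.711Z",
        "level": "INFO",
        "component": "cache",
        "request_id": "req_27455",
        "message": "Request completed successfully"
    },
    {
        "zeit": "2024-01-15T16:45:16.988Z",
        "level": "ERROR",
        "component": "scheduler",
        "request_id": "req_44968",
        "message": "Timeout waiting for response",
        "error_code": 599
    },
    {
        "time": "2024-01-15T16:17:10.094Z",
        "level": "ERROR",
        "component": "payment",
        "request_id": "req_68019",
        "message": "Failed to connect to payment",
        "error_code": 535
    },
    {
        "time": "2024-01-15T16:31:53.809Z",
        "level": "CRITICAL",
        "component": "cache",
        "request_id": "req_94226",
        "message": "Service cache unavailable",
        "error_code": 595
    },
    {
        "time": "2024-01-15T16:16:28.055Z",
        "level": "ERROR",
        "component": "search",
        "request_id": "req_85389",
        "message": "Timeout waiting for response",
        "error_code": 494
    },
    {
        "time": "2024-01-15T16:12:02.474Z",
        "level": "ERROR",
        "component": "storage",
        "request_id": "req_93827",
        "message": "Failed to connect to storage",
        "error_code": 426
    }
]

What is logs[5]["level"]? "ERROR"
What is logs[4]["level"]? "ERROR"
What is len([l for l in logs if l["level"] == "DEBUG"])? 0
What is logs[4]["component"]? "search"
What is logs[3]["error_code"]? 595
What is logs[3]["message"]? "Service cache unavailable"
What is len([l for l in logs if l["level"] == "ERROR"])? 4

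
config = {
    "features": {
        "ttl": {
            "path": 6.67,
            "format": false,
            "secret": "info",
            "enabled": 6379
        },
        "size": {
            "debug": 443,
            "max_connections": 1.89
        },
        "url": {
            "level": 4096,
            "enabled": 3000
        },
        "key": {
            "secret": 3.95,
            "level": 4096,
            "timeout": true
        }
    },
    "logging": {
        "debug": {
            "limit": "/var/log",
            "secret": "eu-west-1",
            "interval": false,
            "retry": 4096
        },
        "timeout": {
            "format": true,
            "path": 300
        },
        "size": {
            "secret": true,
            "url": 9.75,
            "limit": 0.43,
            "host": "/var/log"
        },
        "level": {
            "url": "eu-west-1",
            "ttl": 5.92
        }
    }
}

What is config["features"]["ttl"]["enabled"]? 6379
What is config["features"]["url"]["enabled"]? 3000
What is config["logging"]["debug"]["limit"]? "/var/log"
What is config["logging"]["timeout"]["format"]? True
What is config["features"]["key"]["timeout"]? True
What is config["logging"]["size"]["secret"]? True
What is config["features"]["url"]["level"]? 4096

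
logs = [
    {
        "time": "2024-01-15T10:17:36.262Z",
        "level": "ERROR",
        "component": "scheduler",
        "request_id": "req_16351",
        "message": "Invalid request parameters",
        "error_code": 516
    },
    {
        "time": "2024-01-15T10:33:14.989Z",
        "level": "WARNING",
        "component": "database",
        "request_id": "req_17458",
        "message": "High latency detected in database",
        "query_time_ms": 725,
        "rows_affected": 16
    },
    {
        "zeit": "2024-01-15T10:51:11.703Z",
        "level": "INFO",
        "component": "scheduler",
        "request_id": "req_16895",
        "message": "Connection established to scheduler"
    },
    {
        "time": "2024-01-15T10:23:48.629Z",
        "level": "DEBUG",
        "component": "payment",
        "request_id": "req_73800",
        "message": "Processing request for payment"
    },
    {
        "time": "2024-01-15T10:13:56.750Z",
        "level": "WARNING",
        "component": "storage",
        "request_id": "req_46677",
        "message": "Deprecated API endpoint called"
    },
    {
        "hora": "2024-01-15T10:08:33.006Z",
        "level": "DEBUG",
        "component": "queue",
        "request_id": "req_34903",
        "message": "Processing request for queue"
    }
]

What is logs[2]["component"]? "scheduler"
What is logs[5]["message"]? "Processing request for queue"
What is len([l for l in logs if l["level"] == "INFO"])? 1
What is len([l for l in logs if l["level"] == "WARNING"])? 2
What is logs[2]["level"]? "INFO"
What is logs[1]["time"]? "2024-01-15T10:33:14.989Z"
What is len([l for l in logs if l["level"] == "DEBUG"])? 2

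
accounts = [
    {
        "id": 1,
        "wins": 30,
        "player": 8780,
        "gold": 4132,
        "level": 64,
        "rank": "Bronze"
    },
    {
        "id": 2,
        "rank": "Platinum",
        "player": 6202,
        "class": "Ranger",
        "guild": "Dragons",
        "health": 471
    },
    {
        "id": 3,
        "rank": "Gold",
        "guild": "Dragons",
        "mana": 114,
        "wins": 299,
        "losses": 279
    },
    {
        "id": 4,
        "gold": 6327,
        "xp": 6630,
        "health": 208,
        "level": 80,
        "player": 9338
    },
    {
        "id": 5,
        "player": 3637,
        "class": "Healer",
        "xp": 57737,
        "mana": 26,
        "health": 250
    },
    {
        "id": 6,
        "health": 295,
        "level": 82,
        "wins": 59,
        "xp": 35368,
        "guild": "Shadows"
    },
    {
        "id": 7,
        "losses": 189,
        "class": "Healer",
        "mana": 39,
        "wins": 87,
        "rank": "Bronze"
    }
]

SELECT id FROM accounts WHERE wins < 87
[1, 6]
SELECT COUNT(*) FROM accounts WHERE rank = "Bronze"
2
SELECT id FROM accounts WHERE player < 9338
[1, 2, 5]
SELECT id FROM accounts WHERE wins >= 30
[1, 3, 6, 7]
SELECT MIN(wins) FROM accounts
30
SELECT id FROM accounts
[1, 2, 3, 4, 5, 6, 7]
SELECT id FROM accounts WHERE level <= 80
[1, 4]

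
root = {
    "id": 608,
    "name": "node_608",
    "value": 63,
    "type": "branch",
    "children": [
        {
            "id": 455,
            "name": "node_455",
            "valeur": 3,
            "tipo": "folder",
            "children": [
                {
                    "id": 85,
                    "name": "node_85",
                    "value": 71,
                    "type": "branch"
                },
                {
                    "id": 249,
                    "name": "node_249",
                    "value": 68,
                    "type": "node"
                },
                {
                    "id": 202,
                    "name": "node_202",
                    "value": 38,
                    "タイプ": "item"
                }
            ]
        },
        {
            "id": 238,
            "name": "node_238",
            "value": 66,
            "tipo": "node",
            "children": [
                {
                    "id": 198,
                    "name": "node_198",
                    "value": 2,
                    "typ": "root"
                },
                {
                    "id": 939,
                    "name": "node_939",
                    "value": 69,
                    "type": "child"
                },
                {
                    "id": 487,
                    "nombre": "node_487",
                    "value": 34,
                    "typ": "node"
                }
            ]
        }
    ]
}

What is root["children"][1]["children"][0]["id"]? 198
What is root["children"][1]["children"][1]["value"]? 69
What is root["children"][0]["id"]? 455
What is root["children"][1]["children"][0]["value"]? 2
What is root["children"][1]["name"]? "node_238"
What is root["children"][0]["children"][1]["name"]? "node_249"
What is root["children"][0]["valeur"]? 3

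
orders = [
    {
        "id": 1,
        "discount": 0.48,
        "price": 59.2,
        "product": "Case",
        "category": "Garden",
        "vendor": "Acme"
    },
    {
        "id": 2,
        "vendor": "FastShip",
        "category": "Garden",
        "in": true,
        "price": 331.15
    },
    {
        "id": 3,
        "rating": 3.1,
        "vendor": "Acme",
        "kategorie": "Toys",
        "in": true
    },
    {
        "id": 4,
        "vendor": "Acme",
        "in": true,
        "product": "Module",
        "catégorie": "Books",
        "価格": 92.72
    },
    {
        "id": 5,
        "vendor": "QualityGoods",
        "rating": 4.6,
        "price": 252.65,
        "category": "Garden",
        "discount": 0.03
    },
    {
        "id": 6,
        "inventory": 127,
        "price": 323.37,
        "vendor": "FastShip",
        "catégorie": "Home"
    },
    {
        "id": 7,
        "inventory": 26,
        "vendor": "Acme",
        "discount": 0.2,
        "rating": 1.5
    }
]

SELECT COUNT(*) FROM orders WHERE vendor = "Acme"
4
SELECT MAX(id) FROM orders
7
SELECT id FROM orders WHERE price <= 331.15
[1, 2, 5, 6]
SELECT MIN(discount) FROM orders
0.03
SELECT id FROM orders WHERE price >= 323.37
[2, 6]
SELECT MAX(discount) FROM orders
0.48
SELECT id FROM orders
[1, 2, 3, 4, 5, 6, 7]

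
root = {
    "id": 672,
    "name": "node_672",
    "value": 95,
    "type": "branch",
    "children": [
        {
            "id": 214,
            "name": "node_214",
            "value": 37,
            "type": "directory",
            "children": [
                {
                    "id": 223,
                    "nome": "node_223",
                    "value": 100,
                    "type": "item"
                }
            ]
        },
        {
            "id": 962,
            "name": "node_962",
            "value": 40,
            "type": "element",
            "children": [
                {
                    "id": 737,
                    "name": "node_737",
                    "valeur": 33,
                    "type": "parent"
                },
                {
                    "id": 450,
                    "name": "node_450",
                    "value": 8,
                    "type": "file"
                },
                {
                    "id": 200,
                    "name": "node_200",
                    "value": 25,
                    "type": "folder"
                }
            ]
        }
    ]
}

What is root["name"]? "node_672"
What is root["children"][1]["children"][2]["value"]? 25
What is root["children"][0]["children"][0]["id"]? 223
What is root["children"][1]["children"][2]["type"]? "folder"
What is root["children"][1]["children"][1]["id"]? 450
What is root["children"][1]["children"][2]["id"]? 200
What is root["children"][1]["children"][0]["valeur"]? 33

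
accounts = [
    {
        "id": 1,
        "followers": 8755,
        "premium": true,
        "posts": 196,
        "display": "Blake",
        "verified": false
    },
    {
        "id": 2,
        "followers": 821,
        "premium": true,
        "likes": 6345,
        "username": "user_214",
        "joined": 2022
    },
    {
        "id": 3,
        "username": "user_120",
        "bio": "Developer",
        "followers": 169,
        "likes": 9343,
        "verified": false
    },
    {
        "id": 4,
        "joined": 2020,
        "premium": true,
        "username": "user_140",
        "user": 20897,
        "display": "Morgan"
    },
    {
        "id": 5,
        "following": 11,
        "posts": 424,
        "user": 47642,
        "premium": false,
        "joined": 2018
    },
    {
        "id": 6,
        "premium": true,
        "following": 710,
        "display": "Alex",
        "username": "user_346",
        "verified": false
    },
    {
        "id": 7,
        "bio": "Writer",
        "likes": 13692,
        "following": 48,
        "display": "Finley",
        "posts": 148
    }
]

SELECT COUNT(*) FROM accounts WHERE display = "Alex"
1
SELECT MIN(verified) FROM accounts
False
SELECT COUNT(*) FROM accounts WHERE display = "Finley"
1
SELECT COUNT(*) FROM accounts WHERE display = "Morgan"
1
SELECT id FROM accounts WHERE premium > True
[]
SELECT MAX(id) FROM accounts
7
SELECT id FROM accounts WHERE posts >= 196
[1, 5]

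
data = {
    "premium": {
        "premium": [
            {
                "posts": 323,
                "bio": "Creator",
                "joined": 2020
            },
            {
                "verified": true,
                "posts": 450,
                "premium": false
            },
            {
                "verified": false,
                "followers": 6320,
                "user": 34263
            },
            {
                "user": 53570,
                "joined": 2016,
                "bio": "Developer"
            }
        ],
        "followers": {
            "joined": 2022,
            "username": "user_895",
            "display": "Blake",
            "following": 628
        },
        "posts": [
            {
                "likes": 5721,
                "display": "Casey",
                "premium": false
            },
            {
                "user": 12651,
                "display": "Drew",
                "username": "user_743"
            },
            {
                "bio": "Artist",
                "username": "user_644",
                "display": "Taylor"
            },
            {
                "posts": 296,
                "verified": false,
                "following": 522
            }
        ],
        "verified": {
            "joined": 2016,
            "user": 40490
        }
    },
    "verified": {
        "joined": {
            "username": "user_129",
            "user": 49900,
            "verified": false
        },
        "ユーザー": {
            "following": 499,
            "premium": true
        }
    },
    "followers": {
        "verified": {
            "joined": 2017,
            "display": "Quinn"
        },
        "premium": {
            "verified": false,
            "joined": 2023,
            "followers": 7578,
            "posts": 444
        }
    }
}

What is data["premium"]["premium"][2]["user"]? 34263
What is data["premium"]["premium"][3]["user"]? 53570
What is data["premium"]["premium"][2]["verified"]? False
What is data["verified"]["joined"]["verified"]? False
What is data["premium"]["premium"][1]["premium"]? False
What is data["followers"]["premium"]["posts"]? 444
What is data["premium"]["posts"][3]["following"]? 522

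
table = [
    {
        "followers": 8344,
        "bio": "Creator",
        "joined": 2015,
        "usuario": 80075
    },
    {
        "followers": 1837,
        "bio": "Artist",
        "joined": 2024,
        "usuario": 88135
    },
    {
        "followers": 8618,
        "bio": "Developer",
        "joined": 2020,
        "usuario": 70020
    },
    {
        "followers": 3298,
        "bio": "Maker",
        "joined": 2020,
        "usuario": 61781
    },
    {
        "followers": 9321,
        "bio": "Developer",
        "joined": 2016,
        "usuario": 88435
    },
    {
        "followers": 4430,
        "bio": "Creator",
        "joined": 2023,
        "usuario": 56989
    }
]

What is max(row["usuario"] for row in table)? 88435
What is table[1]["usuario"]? 88135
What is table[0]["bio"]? "Creator"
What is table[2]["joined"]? 2020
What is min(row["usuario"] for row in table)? 56989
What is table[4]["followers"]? 9321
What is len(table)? 6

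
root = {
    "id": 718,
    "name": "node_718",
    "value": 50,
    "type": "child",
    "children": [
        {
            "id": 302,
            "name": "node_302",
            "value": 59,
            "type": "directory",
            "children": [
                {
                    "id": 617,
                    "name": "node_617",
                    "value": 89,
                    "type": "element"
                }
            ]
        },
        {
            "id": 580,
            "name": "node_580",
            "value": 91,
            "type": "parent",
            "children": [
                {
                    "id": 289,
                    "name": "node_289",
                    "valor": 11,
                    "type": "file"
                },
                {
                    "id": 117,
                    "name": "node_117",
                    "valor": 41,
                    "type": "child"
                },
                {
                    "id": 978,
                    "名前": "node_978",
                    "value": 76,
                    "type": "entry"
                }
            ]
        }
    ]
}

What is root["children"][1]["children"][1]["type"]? "child"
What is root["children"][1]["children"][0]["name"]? "node_289"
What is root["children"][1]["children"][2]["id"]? 978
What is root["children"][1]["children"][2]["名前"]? "node_978"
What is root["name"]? "node_718"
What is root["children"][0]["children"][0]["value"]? 89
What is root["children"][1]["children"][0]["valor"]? 11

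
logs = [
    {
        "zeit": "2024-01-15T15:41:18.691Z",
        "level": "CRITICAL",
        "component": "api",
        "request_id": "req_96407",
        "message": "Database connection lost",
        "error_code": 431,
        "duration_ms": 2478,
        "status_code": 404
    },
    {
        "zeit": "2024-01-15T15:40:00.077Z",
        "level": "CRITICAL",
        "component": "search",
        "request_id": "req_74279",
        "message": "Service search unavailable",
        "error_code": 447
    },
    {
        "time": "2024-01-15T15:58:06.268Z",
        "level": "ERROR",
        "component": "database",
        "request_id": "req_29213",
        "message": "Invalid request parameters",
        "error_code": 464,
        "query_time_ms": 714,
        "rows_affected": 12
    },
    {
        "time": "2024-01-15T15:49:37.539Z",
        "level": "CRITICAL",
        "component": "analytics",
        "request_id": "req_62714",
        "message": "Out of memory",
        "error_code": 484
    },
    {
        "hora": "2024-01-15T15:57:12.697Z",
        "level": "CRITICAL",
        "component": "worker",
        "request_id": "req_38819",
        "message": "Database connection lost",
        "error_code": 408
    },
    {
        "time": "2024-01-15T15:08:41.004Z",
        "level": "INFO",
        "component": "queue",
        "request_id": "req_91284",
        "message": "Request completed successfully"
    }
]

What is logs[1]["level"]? "CRITICAL"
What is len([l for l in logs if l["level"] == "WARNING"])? 0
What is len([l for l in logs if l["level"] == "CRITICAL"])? 4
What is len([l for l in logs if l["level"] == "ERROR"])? 1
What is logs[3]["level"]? "CRITICAL"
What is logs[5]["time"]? "2024-01-15T15:08:41.004Z"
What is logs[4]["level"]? "CRITICAL"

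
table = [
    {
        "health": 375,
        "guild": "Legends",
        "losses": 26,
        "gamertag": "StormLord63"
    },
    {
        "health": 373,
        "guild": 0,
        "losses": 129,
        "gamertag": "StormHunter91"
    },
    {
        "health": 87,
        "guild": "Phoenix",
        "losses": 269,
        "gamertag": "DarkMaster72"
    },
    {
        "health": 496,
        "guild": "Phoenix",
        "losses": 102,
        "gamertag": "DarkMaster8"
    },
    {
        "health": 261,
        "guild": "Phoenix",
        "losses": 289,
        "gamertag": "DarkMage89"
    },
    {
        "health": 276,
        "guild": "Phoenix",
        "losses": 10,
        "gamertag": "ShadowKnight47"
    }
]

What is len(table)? 6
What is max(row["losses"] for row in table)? 289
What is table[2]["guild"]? "Phoenix"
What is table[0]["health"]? 375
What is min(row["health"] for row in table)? 87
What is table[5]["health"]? 276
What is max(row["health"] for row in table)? 496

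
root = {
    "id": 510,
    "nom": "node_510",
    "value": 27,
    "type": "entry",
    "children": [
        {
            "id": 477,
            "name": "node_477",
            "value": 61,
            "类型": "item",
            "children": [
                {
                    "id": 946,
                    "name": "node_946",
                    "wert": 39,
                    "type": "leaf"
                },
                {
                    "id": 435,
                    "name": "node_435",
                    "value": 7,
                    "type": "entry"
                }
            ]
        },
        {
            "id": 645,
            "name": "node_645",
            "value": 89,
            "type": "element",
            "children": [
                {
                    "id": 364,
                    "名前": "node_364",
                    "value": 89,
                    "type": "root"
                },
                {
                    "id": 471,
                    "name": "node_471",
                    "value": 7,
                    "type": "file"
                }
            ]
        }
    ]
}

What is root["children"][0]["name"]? "node_477"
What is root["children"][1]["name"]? "node_645"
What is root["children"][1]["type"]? "element"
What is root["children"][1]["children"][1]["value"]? 7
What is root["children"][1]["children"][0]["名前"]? "node_364"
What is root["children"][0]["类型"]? "item"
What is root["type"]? "entry"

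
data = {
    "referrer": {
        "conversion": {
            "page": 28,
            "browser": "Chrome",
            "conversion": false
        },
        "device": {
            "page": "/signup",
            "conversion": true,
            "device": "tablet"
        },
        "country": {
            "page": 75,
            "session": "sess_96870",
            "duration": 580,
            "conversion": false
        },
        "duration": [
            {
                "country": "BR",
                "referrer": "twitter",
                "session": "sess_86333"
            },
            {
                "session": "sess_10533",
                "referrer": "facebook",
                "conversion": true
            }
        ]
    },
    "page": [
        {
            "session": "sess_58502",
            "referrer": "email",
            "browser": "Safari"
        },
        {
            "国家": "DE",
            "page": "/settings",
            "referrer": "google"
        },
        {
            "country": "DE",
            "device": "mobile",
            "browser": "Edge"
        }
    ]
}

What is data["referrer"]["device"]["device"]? "tablet"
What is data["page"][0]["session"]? "sess_58502"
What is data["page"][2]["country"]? "DE"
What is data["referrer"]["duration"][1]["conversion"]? True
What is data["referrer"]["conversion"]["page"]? 28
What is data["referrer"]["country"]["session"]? "sess_96870"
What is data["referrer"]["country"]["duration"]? 580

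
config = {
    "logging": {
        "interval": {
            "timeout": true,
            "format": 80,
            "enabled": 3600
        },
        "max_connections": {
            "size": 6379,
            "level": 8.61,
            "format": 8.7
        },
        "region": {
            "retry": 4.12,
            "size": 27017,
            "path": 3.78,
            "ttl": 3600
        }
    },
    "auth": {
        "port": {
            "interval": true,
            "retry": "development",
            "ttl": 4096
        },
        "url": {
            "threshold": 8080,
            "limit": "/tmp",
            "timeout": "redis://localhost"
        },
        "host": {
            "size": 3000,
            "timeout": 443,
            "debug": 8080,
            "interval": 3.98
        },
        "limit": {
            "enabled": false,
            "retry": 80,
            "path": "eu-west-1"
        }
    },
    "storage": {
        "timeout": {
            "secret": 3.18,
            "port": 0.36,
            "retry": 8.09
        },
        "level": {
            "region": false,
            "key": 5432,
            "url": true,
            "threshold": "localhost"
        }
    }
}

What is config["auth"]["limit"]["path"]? "eu-west-1"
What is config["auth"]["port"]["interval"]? True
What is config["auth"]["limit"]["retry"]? 80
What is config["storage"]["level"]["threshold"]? "localhost"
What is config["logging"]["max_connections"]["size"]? 6379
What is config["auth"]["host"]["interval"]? 3.98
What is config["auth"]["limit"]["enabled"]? False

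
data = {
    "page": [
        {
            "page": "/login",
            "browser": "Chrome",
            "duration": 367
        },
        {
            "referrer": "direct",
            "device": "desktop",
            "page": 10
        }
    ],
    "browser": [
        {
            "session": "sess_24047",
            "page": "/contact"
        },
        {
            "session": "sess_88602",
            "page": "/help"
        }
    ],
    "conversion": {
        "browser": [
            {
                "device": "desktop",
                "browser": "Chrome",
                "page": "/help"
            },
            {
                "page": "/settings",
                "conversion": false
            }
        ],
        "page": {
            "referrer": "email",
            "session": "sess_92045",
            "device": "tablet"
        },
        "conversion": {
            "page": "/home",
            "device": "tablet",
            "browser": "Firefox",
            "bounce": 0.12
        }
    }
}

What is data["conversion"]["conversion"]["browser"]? "Firefox"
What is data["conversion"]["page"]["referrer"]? "email"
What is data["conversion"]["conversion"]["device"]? "tablet"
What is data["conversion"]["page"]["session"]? "sess_92045"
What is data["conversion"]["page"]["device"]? "tablet"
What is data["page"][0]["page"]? "/login"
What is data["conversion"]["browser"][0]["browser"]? "Chrome"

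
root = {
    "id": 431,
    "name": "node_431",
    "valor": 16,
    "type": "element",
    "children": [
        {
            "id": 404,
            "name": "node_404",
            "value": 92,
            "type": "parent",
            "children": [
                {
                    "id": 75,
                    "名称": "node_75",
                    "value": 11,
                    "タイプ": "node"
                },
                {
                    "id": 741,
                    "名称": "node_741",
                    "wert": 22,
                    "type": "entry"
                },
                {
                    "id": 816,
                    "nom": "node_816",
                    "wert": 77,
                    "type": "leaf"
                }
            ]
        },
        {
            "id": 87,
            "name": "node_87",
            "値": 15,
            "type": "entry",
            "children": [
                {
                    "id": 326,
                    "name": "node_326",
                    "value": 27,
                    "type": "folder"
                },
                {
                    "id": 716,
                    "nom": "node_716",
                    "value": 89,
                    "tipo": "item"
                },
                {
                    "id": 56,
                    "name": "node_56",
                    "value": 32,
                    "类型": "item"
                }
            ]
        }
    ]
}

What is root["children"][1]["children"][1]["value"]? 89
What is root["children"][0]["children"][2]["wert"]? 77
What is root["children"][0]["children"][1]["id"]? 741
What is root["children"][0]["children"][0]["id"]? 75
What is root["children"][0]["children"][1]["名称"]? "node_741"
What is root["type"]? "element"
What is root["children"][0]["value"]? 92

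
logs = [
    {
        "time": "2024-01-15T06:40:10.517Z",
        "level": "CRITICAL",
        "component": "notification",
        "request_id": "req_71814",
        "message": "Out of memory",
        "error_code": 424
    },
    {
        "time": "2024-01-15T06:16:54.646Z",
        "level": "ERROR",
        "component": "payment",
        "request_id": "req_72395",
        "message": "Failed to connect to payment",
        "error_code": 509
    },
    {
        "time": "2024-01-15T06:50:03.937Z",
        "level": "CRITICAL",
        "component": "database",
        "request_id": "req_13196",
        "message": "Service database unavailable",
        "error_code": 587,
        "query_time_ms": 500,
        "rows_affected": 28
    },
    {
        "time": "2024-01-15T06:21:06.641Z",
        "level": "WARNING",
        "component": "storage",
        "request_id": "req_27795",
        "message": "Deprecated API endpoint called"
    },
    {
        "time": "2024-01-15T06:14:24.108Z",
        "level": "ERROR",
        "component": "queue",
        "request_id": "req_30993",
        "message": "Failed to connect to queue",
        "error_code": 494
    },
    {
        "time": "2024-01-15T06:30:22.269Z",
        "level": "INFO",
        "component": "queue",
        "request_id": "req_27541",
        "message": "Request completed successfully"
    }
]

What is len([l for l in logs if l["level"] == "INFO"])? 1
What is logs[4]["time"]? "2024-01-15T06:14:24.108Z"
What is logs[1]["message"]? "Failed to connect to payment"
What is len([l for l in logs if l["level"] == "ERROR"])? 2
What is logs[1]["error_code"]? 509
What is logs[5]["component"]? "queue"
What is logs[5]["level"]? "INFO"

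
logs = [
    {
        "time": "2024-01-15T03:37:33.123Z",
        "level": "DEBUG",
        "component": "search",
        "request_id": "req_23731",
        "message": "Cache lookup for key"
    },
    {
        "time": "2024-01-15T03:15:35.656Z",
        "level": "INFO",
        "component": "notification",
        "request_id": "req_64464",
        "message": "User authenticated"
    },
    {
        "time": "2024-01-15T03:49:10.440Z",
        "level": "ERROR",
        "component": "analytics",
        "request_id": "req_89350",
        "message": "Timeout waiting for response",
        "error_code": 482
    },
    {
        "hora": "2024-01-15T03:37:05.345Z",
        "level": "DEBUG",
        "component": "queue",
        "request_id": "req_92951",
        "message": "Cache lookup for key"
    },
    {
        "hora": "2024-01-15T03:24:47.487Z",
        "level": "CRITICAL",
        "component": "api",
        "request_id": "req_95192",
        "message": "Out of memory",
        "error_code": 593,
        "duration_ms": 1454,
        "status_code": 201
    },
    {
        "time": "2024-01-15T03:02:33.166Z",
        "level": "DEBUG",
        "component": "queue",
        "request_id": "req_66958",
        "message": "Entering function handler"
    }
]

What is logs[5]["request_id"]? "req_66958"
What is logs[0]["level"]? "DEBUG"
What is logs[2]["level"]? "ERROR"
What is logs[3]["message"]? "Cache lookup for key"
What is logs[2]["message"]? "Timeout waiting for response"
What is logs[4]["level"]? "CRITICAL"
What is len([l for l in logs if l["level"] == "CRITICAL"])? 1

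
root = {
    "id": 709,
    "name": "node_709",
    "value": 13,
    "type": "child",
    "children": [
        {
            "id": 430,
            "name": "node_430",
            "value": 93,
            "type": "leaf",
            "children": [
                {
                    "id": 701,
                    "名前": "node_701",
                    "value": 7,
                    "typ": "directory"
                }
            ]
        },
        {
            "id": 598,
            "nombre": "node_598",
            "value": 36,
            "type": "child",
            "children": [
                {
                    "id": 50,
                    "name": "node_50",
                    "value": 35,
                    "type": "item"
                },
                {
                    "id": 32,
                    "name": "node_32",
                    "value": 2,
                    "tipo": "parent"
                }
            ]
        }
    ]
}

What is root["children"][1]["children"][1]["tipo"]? "parent"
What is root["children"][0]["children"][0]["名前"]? "node_701"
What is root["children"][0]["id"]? 430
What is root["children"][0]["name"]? "node_430"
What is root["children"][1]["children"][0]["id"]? 50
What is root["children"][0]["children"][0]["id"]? 701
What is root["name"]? "node_709"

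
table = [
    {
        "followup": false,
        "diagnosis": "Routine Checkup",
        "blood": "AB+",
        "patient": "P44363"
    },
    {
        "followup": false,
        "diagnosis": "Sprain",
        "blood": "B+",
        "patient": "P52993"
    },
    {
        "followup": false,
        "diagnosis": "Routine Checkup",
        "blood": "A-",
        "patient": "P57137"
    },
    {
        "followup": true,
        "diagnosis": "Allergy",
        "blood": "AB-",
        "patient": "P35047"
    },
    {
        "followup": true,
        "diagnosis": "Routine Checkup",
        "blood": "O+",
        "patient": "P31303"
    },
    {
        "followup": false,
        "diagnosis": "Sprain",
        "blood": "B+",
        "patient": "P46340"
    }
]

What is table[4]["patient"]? "P31303"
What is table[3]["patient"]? "P35047"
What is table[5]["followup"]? False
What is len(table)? 6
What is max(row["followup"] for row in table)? True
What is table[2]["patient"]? "P57137"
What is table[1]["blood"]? "B+"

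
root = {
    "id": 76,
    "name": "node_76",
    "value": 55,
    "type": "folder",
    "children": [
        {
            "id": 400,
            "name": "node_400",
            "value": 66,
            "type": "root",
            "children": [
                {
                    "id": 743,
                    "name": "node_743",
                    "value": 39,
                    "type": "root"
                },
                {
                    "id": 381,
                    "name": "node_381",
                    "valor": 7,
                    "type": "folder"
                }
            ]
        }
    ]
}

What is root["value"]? 55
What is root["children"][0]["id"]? 400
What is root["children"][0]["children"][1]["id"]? 381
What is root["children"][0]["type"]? "root"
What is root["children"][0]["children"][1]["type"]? "folder"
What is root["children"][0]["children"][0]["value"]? 39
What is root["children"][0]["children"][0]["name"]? "node_743"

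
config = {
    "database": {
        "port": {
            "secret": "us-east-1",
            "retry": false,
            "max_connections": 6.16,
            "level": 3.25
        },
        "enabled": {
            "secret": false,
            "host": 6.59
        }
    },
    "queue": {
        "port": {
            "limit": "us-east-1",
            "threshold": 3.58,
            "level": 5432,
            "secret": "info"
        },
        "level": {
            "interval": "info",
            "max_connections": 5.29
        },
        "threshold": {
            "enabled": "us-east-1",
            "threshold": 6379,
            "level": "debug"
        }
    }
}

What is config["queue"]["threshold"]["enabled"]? "us-east-1"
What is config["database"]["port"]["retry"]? False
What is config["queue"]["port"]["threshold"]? 3.58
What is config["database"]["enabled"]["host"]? 6.59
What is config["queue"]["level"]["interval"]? "info"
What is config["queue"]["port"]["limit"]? "us-east-1"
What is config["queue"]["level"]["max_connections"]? 5.29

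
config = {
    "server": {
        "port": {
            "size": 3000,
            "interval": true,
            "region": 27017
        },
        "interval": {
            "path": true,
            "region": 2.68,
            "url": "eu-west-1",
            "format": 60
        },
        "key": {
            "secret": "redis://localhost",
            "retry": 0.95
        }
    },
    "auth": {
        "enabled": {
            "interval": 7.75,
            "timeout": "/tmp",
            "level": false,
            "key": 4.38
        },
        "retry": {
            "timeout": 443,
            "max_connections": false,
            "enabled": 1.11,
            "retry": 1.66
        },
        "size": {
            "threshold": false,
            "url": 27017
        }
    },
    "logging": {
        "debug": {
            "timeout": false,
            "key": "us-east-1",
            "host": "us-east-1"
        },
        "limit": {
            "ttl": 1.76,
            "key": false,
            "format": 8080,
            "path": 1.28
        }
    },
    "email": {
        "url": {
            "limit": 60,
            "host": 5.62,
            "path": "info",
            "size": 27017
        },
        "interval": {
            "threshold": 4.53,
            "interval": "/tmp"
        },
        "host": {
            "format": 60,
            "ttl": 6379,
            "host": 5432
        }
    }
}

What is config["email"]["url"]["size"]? 27017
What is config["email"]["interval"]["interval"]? "/tmp"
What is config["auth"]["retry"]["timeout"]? 443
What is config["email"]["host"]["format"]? 60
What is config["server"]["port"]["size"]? 3000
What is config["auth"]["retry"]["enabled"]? 1.11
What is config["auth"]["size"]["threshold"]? False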